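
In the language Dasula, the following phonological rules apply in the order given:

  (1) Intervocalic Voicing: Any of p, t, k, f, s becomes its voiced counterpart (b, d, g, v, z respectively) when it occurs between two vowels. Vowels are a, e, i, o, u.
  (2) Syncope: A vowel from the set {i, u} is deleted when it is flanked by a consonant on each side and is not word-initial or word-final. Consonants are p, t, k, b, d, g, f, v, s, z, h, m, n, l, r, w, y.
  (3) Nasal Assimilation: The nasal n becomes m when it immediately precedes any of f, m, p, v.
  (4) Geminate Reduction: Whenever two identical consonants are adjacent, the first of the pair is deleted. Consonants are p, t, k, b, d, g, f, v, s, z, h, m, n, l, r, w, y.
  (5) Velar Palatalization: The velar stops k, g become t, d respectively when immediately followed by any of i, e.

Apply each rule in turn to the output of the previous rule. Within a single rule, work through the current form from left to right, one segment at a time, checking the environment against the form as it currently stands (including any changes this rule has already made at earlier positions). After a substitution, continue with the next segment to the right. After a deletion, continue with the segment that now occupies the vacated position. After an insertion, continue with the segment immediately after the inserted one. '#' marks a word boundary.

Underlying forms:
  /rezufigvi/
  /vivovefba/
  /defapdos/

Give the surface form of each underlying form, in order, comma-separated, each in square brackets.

[rezvgvi], [vovefba], [devapdos]

/rezufigvi/:
  (1) Intervocalic Voicing: [rezufigvi] → [rezuvigvi]
  (2) Syncope: [rezuvigvi] → [rezvgvi]
  (3) Nasal Assimilation: no change — [rezvgvi]
  (4) Geminate Reduction: no change — [rezvgvi]
  (5) Velar Palatalization: no change — [rezvgvi]
/vivovefba/:
  (1) Intervocalic Voicing: no change — [vivovefba]
  (2) Syncope: [vivovefba] → [vvovefba]
  (3) Nasal Assimilation: no change — [vvovefba]
  (4) Geminate Reduction: [vvovefba] → [vovefba]
  (5) Velar Palatalization: no change — [vovefba]
/defapdos/:
  (1) Intervocalic Voicing: [defapdos] → [devapdos]
  (2) Syncope: no change — [devapdos]
  (3) Nasal Assimilation: no change — [devapdos]
  (4) Geminate Reduction: no change — [devapdos]
  (5) Velar Palatalization: no change — [devapdos]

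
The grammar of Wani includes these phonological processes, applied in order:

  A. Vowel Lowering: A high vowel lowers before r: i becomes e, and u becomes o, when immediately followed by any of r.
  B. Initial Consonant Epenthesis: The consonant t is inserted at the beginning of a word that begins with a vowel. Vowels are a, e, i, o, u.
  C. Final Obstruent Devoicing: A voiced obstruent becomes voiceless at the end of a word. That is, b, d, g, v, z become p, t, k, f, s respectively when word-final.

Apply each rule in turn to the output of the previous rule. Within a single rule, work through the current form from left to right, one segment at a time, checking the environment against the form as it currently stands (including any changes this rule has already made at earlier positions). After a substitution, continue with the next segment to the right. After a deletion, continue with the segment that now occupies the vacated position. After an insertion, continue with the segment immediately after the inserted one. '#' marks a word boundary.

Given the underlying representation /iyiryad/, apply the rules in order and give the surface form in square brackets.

[tiyeryat]

A Vowel Lowering: [iyiryad] → [iyeryad]
B Initial Consonant Epenthesis: [iyeryad] → [tiyeryad]
C Final Obstruent Devoicing: [tiyeryad] → [tiyeryat]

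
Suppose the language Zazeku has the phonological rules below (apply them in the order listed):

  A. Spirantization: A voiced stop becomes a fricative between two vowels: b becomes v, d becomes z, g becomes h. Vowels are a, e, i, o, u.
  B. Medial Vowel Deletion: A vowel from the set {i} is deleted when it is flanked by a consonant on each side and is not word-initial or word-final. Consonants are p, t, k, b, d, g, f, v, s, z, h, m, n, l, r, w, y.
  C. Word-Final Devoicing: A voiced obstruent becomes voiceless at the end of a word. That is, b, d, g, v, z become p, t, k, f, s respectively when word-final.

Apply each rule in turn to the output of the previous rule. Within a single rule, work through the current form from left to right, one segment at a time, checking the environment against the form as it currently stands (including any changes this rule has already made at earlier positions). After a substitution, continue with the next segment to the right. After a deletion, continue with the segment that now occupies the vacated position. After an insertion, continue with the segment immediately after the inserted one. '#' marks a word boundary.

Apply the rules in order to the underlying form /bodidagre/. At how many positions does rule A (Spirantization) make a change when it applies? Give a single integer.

2

A Spirantization: [bodidagre] → [bozizagre]
B Medial Vowel Deletion: [bozizagre] → [bozzagre]
C Word-Final Devoicing: no change — [bozzagre]
Rule A changed 2 position(s).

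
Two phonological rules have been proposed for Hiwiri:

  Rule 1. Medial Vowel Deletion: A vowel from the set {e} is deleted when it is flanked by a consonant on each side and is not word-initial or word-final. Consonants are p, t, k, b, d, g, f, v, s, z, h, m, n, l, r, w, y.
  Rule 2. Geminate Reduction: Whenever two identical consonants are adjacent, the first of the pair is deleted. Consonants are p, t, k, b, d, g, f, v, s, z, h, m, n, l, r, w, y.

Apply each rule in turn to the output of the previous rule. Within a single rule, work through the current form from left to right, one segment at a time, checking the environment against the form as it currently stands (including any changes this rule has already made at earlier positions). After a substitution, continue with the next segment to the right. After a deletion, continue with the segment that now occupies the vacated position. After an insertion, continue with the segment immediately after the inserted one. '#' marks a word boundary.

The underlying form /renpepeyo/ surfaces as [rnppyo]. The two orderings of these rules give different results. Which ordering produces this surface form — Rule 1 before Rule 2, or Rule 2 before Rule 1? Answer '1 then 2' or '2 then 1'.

2 then 1

Order 1 then 2:
  1 Medial Vowel Deletion: [renpepeyo] → [rnppyo]
  2 Geminate Reduction: [rnppyo] → [rnpyo]
  result: [rnpyo]
Order 2 then 1:
  2 Geminate Reduction: no change — [renpepeyo]
  1 Medial Vowel Deletion: [renpepeyo] → [rnppyo]
  result: [rnppyo]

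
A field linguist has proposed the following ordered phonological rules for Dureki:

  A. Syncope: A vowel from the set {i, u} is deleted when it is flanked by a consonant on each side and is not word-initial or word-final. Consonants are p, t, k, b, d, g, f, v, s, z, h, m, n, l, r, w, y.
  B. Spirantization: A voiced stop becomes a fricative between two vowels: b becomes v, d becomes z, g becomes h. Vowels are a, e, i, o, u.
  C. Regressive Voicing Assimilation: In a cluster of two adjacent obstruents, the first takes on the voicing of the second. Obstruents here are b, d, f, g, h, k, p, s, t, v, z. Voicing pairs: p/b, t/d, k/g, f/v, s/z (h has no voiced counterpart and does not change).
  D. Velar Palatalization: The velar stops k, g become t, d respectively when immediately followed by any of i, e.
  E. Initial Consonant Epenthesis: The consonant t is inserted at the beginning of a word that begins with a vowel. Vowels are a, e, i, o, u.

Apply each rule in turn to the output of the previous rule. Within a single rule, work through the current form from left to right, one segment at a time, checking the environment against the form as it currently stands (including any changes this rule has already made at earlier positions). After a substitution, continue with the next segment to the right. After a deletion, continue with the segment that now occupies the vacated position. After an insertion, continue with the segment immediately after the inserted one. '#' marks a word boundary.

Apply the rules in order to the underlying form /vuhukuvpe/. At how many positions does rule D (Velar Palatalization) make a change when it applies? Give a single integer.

0

A Syncope: [vuhukuvpe] → [vhkvpe]
B Spirantization: no change — [vhkvpe]
C Regressive Voicing Assimilation: [vhkvpe] → [fhgfpe]
D Velar Palatalization: no change — [fhgfpe]
E Initial Consonant Epenthesis: no change — [fhgfpe]
Rule D changed 0 position(s).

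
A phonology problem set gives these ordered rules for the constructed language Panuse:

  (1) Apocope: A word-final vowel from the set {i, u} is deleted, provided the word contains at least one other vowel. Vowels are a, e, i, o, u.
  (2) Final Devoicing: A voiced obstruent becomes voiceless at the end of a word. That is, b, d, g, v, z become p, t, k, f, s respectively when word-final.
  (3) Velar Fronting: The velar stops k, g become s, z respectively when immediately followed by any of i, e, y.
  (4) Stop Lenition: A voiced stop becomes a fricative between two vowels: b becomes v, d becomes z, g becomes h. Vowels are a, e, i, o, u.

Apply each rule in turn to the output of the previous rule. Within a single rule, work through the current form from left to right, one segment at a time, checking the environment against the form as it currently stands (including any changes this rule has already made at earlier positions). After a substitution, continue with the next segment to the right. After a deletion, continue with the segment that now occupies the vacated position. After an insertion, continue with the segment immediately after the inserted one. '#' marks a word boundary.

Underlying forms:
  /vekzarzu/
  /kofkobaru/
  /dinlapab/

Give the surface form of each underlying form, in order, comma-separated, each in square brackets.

/vekzarzu/:
  (1) Apocope: [vekzarzu] → [vekzarz]
  (2) Final Devoicing: [vekzarz] → [vekzars]
  (3) Velar Fronting: no change — [vekzars]
  (4) Stop Lenition: no change — [vekzars]
/kofkobaru/:
  (1) Apocope: [kofkobaru] → [kofkobar]
  (2) Final Devoicing: no change — [kofkobar]
  (3) Velar Fronting: no change — [kofkobar]
  (4) Stop Lenition: [kofkobar] → [kofkovar]
/dinlapab/:
  (1) Apocope: no change — [dinlapab]
  (2) Final Devoicing: [dinlapab] → [dinlapap]
  (3) Velar Fronting: no change — [dinlapap]
  (4) Stop Lenition: no change — [dinlapap]

[vekzars], [kofkovar], [dinlapap]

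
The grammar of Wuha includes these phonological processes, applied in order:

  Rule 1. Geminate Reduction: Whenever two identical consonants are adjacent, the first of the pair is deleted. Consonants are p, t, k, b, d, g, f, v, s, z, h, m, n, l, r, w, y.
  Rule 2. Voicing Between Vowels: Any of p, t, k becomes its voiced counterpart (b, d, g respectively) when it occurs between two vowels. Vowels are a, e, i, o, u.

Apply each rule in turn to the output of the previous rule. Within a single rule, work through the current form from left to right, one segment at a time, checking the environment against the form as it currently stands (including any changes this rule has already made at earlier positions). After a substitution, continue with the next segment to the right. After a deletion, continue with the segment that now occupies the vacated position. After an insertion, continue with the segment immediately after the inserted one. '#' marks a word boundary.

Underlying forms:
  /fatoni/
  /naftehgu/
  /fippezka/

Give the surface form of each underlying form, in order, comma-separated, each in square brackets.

/fatoni/:
  Rule 1 Geminate Reduction: no change — [fatoni]
  Rule 2 Voicing Between Vowels: [fatoni] → [fadoni]
/naftehgu/:
  Rule 1 Geminate Reduction: no change — [naftehgu]
  Rule 2 Voicing Between Vowels: no change — [naftehgu]
/fippezka/:
  Rule 1 Geminate Reduction: [fippezka] → [fipezka]
  Rule 2 Voicing Between Vowels: [fipezka] → [fibezka]

[fadoni], [naftehgu], [fibezka]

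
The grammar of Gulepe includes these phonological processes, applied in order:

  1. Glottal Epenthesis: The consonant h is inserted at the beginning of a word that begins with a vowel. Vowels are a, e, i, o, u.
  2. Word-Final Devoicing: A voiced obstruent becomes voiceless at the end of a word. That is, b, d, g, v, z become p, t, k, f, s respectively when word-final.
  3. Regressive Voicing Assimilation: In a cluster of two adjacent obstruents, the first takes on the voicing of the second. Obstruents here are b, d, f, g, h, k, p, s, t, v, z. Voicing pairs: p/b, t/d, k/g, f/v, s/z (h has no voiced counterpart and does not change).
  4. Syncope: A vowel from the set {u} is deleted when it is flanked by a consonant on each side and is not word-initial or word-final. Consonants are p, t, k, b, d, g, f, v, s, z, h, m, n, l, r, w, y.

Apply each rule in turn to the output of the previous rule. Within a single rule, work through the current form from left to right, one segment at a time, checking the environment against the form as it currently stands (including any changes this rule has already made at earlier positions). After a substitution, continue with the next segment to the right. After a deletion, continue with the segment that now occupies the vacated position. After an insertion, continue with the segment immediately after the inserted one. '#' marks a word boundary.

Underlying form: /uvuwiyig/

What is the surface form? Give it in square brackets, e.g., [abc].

[hvwiyik]

1 Glottal Epenthesis: [uvuwiyig] → [huvuwiyig]
2 Word-Final Devoicing: [huvuwiyig] → [huvuwiyik]
3 Regressive Voicing Assimilation: no change — [huvuwiyik]
4 Syncope: [huvuwiyik] → [hvwiyik]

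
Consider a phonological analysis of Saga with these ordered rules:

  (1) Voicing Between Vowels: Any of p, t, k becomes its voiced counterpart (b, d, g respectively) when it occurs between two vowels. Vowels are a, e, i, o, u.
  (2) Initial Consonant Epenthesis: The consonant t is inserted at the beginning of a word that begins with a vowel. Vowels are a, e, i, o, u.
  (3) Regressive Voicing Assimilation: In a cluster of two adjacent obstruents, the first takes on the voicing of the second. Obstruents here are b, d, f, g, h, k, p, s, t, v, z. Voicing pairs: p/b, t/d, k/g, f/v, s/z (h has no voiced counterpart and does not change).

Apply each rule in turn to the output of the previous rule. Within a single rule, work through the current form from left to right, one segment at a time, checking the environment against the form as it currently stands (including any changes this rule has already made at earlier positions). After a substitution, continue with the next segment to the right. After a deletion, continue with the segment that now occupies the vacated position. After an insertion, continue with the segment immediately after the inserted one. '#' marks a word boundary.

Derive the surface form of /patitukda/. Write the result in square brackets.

[padidugda]

(1) Voicing Between Vowels: [patitukda] → [padidukda]
(2) Initial Consonant Epenthesis: no change — [padidukda]
(3) Regressive Voicing Assimilation: [padidukda] → [padidugda]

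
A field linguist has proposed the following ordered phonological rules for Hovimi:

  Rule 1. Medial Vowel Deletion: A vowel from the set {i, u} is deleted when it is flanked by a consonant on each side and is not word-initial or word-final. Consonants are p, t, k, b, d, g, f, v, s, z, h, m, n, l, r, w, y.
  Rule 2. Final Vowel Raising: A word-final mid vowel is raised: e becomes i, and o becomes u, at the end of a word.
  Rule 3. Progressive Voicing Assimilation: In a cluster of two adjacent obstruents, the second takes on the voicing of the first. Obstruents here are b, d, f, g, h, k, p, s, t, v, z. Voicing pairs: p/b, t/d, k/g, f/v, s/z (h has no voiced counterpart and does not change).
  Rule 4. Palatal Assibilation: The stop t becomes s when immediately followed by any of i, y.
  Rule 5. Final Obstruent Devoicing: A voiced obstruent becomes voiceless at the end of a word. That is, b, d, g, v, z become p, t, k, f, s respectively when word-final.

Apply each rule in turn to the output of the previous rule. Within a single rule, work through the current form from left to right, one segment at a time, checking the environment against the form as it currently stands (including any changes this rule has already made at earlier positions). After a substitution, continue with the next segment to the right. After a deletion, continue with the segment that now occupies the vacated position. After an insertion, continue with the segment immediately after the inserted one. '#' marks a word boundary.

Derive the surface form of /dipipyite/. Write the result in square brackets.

[dbbysi]

Rule 1 Medial Vowel Deletion: [dipipyite] → [dppyte]
Rule 2 Final Vowel Raising: [dppyte] → [dppyti]
Rule 3 Progressive Voicing Assimilation: [dppyti] → [dbbyti]
Rule 4 Palatal Assibilation: [dbbyti] → [dbbysi]
Rule 5 Final Obstruent Devoicing: no change — [dbbysi]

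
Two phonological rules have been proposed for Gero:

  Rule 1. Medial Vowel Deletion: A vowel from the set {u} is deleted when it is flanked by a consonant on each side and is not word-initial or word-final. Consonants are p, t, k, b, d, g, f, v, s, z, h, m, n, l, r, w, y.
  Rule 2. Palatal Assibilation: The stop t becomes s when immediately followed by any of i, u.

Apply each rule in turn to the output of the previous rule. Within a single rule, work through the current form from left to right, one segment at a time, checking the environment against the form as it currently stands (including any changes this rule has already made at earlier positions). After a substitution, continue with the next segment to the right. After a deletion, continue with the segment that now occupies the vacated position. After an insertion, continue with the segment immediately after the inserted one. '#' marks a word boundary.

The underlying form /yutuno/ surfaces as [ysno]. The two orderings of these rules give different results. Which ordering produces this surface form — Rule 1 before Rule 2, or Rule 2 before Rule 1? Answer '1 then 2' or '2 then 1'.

2 then 1

Order 1 then 2:
  1 Medial Vowel Deletion: [yutuno] → [ytno]
  2 Palatal Assibilation: no change — [ytno]
  result: [ytno]
Order 2 then 1:
  2 Palatal Assibilation: [yutuno] → [yusuno]
  1 Medial Vowel Deletion: [yusuno] → [ysno]
  result: [ysno]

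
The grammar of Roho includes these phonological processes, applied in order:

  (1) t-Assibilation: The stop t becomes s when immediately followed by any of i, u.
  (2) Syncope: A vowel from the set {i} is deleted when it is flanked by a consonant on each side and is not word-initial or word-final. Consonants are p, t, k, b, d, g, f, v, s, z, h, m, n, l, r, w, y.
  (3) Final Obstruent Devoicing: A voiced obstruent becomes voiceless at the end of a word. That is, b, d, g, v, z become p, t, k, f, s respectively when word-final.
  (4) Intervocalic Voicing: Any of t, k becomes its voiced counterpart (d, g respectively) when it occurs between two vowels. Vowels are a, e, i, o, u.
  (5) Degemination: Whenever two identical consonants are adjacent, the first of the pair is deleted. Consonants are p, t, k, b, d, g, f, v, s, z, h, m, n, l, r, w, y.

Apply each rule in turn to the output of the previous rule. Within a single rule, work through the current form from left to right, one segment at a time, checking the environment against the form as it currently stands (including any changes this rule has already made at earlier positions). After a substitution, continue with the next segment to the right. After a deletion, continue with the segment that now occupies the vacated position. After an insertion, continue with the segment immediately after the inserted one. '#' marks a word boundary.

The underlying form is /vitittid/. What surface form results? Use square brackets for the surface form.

(1) t-Assibilation: [vitittid] → [visitsid]
(2) Syncope: [visitsid] → [vstsd]
(3) Final Obstruent Devoicing: [vstsd] → [vstst]
(4) Intervocalic Voicing: no change — [vstst]
(5) Degemination: no change — [vstst]

[vstst]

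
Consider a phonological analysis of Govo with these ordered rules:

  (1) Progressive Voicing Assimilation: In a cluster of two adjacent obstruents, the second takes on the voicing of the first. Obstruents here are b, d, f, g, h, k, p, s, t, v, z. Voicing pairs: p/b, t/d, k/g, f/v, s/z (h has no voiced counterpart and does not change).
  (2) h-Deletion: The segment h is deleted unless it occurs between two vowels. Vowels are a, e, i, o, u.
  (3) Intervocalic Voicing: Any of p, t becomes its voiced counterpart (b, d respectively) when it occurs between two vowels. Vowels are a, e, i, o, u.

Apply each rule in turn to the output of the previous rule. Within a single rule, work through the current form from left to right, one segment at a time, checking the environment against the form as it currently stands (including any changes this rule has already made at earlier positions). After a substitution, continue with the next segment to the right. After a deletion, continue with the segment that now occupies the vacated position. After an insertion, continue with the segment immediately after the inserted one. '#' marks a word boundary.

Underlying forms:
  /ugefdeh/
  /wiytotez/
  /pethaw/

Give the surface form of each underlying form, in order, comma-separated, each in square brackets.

/ugefdeh/:
  (1) Progressive Voicing Assimilation: [ugefdeh] → [ugefteh]
  (2) h-Deletion: [ugefteh] → [ugefte]
  (3) Intervocalic Voicing: no change — [ugefte]
/wiytotez/:
  (1) Progressive Voicing Assimilation: no change — [wiytotez]
  (2) h-Deletion: no change — [wiytotez]
  (3) Intervocalic Voicing: [wiytotez] → [wiytodez]
/pethaw/:
  (1) Progressive Voicing Assimilation: no change — [pethaw]
  (2) h-Deletion: [pethaw] → [petaw]
  (3) Intervocalic Voicing: [petaw] → [pedaw]

[ugefte], [wiytodez], [pedaw]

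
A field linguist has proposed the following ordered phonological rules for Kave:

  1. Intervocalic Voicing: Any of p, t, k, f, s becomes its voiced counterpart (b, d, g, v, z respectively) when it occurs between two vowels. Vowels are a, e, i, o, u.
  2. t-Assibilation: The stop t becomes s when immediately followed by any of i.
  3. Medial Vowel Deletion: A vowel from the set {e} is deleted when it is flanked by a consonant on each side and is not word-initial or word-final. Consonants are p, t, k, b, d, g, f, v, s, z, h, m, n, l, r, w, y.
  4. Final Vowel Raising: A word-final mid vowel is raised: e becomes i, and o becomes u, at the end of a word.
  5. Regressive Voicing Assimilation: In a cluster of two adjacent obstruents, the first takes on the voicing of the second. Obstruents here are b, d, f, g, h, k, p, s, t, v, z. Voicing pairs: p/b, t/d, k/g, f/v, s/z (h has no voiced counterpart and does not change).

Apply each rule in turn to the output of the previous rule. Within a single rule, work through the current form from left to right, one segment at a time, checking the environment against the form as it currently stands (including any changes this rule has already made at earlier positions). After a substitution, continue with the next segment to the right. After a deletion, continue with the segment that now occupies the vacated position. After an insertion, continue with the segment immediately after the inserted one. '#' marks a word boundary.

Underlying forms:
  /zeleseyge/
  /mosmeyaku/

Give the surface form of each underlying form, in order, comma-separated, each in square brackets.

/zeleseyge/:
  1 Intervocalic Voicing: [zeleseyge] → [zelezeyge]
  2 t-Assibilation: no change — [zelezeyge]
  3 Medial Vowel Deletion: [zelezeyge] → [zlzyge]
  4 Final Vowel Raising: [zlzyge] → [zlzygi]
  5 Regressive Voicing Assimilation: no change — [zlzygi]
/mosmeyaku/:
  1 Intervocalic Voicing: [mosmeyaku] → [mosmeyagu]
  2 t-Assibilation: no change — [mosmeyagu]
  3 Medial Vowel Deletion: [mosmeyagu] → [mosmyagu]
  4 Final Vowel Raising: no change — [mosmyagu]
  5 Regressive Voicing Assimilation: no change — [mosmyagu]

[zlzygi], [mosmyagu]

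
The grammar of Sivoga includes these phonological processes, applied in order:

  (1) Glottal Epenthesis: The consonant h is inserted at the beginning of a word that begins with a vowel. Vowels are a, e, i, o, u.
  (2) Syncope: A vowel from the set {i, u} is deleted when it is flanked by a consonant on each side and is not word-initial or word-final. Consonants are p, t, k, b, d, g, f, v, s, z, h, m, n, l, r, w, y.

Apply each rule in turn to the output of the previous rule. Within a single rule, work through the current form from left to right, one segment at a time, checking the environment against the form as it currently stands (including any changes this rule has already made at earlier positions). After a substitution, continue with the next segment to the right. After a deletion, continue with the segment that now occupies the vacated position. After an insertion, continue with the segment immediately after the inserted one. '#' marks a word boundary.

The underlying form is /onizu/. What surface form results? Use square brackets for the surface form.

(1) Glottal Epenthesis: [onizu] → [honizu]
(2) Syncope: [honizu] → [honzu]

[honzu]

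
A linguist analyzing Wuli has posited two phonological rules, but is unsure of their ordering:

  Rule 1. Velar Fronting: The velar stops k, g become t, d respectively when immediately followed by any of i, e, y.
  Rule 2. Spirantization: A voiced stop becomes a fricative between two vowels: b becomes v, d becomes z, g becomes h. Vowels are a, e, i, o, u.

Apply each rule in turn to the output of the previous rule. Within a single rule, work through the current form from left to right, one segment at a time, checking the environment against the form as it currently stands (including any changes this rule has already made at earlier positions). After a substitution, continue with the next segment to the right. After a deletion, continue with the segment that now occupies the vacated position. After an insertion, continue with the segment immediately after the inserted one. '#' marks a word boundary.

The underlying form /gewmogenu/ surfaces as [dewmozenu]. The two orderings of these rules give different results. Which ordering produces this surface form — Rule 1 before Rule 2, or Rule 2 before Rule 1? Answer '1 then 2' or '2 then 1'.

Order 1 then 2:
  1 Velar Fronting: [gewmogenu] → [dewmodenu]
  2 Spirantization: [dewmodenu] → [dewmozenu]
  result: [dewmozenu]
Order 2 then 1:
  2 Spirantization: [gewmogenu] → [gewmohenu]
  1 Velar Fronting: [gewmohenu] → [dewmohenu]
  result: [dewmohenu]

1 then 2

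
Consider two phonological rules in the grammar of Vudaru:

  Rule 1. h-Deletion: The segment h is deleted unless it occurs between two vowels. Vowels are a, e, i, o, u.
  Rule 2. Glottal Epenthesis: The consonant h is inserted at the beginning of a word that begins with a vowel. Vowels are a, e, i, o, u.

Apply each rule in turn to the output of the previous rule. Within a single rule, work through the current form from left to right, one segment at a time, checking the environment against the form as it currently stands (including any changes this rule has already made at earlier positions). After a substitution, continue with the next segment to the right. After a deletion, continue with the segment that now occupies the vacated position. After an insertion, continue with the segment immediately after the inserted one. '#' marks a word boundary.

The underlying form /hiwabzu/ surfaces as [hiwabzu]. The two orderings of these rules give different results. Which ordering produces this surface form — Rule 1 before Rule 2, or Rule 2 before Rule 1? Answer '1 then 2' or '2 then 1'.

Order 1 then 2:
  1 h-Deletion: [hiwabzu] → [iwabzu]
  2 Glottal Epenthesis: [iwabzu] → [hiwabzu]
  result: [hiwabzu]
Order 2 then 1:
  2 Glottal Epenthesis: no change — [hiwabzu]
  1 h-Deletion: [hiwabzu] → [iwabzu]
  result: [iwabzu]

1 then 2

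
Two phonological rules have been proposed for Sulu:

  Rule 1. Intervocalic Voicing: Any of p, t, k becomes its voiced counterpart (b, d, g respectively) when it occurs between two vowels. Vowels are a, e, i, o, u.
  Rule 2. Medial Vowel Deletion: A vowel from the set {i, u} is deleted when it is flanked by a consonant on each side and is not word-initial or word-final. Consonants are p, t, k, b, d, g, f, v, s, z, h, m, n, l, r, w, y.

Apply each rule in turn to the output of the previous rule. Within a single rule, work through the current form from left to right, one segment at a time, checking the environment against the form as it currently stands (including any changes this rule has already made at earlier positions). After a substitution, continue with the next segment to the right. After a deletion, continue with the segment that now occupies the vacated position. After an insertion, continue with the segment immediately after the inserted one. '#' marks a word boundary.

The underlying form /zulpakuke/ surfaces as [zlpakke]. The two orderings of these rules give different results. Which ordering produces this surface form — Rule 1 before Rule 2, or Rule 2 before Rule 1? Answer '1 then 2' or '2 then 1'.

Order 1 then 2:
  1 Intervocalic Voicing: [zulpakuke] → [zulpaguge]
  2 Medial Vowel Deletion: [zulpaguge] → [zlpagge]
  result: [zlpagge]
Order 2 then 1:
  2 Medial Vowel Deletion: [zulpakuke] → [zlpakke]
  1 Intervocalic Voicing: no change — [zlpakke]
  result: [zlpakke]

2 then 1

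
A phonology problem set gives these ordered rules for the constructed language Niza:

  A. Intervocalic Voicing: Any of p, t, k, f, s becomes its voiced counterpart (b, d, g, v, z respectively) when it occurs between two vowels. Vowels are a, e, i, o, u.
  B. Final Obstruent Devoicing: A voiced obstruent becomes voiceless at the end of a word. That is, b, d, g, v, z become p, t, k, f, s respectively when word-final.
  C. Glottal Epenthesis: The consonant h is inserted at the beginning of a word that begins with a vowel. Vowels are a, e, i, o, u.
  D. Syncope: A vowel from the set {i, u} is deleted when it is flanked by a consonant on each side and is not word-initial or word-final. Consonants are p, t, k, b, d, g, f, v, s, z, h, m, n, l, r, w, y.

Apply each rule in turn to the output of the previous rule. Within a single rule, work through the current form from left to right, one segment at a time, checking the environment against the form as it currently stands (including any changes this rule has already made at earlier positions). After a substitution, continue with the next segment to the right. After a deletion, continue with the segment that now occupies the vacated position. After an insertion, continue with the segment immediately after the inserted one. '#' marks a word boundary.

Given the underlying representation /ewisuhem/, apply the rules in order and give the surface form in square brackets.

A Intervocalic Voicing: [ewisuhem] → [ewizuhem]
B Final Obstruent Devoicing: no change — [ewizuhem]
C Glottal Epenthesis: [ewizuhem] → [hewizuhem]
D Syncope: [hewizuhem] → [hewzhem]

[hewzhem]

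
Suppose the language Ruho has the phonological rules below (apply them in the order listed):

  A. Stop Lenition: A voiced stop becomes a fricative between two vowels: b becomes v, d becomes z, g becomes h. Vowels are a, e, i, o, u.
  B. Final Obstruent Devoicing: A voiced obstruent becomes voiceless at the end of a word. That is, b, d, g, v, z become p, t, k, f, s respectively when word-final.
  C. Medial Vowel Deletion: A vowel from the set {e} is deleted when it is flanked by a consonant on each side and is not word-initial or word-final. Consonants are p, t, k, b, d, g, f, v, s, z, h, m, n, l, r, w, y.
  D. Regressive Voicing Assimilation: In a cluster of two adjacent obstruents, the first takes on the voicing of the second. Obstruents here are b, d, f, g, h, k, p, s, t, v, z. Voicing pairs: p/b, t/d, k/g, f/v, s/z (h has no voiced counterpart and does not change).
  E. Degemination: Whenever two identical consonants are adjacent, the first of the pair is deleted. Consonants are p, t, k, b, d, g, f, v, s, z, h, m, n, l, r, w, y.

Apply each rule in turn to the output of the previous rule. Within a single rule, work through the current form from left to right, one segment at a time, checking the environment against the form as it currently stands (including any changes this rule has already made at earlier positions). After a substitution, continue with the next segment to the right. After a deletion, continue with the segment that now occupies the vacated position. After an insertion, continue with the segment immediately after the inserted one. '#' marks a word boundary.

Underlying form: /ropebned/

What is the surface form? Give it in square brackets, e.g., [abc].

A Stop Lenition: no change — [ropebned]
B Final Obstruent Devoicing: [ropebned] → [ropebnet]
C Medial Vowel Deletion: [ropebnet] → [ropbnt]
D Regressive Voicing Assimilation: [ropbnt] → [robbnt]
E Degemination: [robbnt] → [robnt]

[robnt]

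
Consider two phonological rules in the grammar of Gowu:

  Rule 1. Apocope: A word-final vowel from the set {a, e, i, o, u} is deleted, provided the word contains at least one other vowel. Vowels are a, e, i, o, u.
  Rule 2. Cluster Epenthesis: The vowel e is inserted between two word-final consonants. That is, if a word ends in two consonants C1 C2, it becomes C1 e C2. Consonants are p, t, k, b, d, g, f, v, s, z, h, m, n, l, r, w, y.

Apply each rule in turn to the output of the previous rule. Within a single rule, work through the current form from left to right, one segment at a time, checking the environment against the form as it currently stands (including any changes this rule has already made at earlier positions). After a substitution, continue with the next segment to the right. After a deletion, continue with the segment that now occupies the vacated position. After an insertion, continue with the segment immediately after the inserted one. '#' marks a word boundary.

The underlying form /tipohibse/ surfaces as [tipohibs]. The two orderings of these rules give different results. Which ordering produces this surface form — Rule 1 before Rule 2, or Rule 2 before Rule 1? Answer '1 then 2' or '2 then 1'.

2 then 1

Order 1 then 2:
  1 Apocope: [tipohibse] → [tipohibs]
  2 Cluster Epenthesis: [tipohibs] → [tipohibes]
  result: [tipohibes]
Order 2 then 1:
  2 Cluster Epenthesis: no change — [tipohibse]
  1 Apocope: [tipohibse] → [tipohibs]
  result: [tipohibs]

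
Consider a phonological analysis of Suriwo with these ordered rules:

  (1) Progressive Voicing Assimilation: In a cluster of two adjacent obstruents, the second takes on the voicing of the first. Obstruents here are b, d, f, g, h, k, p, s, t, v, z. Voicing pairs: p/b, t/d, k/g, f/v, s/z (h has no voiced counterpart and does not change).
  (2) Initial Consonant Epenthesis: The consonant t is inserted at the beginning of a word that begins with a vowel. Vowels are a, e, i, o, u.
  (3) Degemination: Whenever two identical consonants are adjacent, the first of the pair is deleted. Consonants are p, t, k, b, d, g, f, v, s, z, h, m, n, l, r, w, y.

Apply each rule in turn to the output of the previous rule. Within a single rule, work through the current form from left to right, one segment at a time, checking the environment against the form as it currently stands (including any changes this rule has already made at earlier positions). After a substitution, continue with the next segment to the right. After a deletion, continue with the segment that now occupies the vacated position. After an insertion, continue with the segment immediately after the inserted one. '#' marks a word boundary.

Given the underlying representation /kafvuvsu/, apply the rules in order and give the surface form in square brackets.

(1) Progressive Voicing Assimilation: [kafvuvsu] → [kaffuvzu]
(2) Initial Consonant Epenthesis: no change — [kaffuvzu]
(3) Degemination: [kaffuvzu] → [kafuvzu]

[kafuvzu]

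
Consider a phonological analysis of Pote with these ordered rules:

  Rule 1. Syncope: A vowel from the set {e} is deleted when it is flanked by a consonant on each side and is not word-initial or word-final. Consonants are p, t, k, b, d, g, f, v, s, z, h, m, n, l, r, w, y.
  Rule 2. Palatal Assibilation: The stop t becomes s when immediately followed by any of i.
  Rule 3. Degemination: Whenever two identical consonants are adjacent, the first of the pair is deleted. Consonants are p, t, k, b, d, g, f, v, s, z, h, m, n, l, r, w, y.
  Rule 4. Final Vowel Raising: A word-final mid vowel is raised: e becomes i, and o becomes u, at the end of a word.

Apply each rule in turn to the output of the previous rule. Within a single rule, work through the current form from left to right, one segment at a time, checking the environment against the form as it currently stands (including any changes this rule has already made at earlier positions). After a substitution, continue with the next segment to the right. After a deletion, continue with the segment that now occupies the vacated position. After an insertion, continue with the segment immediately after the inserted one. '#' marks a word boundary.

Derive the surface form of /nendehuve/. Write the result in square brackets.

[ndhuvi]

Rule 1 Syncope: [nendehuve] → [nndhuve]
Rule 2 Palatal Assibilation: no change — [nndhuve]
Rule 3 Degemination: [nndhuve] → [ndhuve]
Rule 4 Final Vowel Raising: [ndhuve] → [ndhuvi]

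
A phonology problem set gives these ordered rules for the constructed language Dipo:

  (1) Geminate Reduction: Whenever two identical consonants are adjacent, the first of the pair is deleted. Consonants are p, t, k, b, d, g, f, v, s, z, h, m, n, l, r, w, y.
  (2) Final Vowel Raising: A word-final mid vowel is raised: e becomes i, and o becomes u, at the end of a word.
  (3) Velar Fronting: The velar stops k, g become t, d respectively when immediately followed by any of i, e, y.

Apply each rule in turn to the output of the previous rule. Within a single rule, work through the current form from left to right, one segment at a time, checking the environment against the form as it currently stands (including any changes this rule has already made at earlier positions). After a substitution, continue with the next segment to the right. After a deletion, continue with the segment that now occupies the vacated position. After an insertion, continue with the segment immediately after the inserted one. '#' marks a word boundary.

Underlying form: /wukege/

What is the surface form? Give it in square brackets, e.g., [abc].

(1) Geminate Reduction: no change — [wukege]
(2) Final Vowel Raising: [wukege] → [wukegi]
(3) Velar Fronting: [wukegi] → [wutedi]

[wutedi]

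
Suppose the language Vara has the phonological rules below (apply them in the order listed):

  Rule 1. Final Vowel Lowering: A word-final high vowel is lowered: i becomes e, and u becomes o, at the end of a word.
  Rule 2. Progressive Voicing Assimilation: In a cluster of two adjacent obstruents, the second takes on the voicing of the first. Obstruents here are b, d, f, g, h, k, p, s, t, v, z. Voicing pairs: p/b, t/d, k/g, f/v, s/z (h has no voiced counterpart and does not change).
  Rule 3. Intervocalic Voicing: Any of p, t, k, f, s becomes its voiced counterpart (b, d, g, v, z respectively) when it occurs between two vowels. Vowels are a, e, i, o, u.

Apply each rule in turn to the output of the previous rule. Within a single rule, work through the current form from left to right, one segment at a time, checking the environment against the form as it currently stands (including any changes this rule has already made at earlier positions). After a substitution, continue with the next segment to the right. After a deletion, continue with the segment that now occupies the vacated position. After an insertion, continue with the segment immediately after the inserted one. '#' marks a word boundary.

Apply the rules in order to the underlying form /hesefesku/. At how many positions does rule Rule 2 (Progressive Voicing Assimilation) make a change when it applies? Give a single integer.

0

Rule 1 Final Vowel Lowering: [hesefesku] → [hesefesko]
Rule 2 Progressive Voicing Assimilation: no change — [hesefesko]
Rule 3 Intervocalic Voicing: [hesefesko] → [hezevesko]
Rule Rule 2 changed 0 position(s).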